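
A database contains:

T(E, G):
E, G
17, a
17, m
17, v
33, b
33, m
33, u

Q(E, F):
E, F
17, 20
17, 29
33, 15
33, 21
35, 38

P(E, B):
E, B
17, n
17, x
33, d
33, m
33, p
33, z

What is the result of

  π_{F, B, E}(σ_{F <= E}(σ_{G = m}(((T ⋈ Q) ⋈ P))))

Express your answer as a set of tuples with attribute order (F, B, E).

Joining T and Q on E yields {(17, a, 20), (17, a, 29), (17, m, 20), (17, m, 29), (17, v, 20), (17, v, 29), (33, b, 15), (33, b, 21), (33, m, 15), (33, m, 21), (33, u, 15), (33, u, 21)}.
Joining (T ⋈ Q) and P on E yields {(17, a, 20, n), (17, a, 20, x), (17, a, 29, n), (17, a, 29, x), (17, m, 20, n), (17, m, 20, x), (17, m, 29, n), (17, m, 29, x), (17, v, 20, n), (17, v, 20, x), (17, v, 29, n), (17, v, 29, x), (33, b, 15, d), (33, b, 15, m), (33, b, 15, p), (33, b, 15, z), (33, b, 21, d), (33, b, 21, m), (33, b, 21, p), (33, b, 21, z), (33, m, 15, d), (33, m, 15, m), (33, m, 15, p), (33, m, 15, z), (33, m, 21, d), (33, m, 21, m), (33, m, 21, p), (33, m, 21, z), (33, u, 15, d), (33, u, 15, m), (33, u, 15, p), (33, u, 15, z), (33, u, 21, d), (33, u, 21, m), (33, u, 21, p), (33, u, 21, z)}.
Selection G = m: {(17, m, 20, n), (17, m, 20, x), (17, m, 29, n), (17, m, 29, x), (33, m, 15, d), (33, m, 15, m), (33, m, 15, p), (33, m, 15, z), (33, m, 21, d), (33, m, 21, m), (33, m, 21, p), (33, m, 21, z)}
Selection F <= E: {(33, m, 15, d), (33, m, 15, m), (33, m, 15, p), (33, m, 15, z), (33, m, 21, d), (33, m, 21, m), (33, m, 21, p), (33, m, 21, z)}
π_{F, B, E} gives {(15, d, 33), (15, m, 33), (15, p, 33), (15, z, 33), (21, d, 33), (21, m, 33), (21, p, 33), (21, z, 33)}.

{(15, d, 33), (15, m, 33), (15, p, 33), (15, z, 33), (21, d, 33), (21, m, 33), (21, p, 33), (21, z, 33)}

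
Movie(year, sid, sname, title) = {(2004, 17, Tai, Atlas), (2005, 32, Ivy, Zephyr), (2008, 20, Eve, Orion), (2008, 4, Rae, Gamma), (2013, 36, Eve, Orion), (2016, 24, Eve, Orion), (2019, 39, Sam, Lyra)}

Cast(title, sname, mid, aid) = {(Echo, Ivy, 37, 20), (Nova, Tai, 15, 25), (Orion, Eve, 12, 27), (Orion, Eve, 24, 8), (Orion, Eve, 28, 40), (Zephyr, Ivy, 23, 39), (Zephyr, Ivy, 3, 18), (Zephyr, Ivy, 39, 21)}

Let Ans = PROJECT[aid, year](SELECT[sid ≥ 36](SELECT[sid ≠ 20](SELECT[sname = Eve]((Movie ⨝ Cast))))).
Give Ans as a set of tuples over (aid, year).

{(27, 2013), (40, 2013), (8, 2013)}

Movie ⋈ Cast (natural join on sname, title): {(2005, 32, Ivy, Zephyr, 23, 39), (2005, 32, Ivy, Zephyr, 3, 18), (2005, 32, Ivy, Zephyr, 39, 21), (2008, 20, Eve, Orion, 12, 27), (2008, 20, Eve, Orion, 24, 8), (2008, 20, Eve, Orion, 28, 40), (2013, 36, Eve, Orion, 12, 27), (2013, 36, Eve, Orion, 24, 8), (2013, 36, Eve, Orion, 28, 40), (2016, 24, Eve, Orion, 12, 27), (2016, 24, Eve, Orion, 24, 8), (2016, 24, Eve, Orion, 28, 40)}
Filtering on sname = Eve leaves {(2008, 20, Eve, Orion, 12, 27), (2008, 20, Eve, Orion, 24, 8), (2008, 20, Eve, Orion, 28, 40), (2013, 36, Eve, Orion, 12, 27), (2013, 36, Eve, Orion, 24, 8), (2013, 36, Eve, Orion, 28, 40), (2016, 24, Eve, Orion, 12, 27), (2016, 24, Eve, Orion, 24, 8), (2016, 24, Eve, Orion, 28, 40)}.
Filtering on sid ≠ 20 leaves {(2013, 36, Eve, Orion, 12, 27), (2013, 36, Eve, Orion, 24, 8), (2013, 36, Eve, Orion, 28, 40), (2016, 24, Eve, Orion, 12, 27), (2016, 24, Eve, Orion, 24, 8), (2016, 24, Eve, Orion, 28, 40)}.
Filtering on sid ≥ 36 leaves {(2013, 36, Eve, Orion, 12, 27), (2013, 36, Eve, Orion, 24, 8), (2013, 36, Eve, Orion, 28, 40)}.
Keep only column(s) aid, year: {(27, 2013), (40, 2013), (8, 2013)}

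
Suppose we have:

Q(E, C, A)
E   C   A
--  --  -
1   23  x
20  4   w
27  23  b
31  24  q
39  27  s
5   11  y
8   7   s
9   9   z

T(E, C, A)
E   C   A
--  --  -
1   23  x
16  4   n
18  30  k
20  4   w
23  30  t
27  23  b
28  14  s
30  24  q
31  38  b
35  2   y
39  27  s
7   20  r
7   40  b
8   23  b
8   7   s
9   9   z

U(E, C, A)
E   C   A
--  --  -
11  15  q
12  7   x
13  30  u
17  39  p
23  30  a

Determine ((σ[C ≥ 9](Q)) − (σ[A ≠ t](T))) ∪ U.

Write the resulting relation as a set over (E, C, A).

{(11, 15, q), (12, 7, x), (13, 30, u), (17, 39, p), (23, 30, a), (31, 24, q), (5, 11, y)}

Selection C ≥ 9: {(1, 23, x), (27, 23, b), (31, 24, q), (39, 27, s), (5, 11, y), (9, 9, z)}
Selection A ≠ t: {(1, 23, x), (16, 4, n), (18, 30, k), (20, 4, w), (27, 23, b), (28, 14, s), (30, 24, q), (31, 38, b), (35, 2, y), (39, 27, s), (7, 20, r), (7, 40, b), (8, 23, b), (8, 7, s), (9, 9, z)}
Set difference of the two operands is {(31, 24, q), (5, 11, y)}.
Set union of the two operands is {(11, 15, q), (12, 7, x), (13, 30, u), (17, 39, p), (23, 30, a), (31, 24, q), (5, 11, y)}.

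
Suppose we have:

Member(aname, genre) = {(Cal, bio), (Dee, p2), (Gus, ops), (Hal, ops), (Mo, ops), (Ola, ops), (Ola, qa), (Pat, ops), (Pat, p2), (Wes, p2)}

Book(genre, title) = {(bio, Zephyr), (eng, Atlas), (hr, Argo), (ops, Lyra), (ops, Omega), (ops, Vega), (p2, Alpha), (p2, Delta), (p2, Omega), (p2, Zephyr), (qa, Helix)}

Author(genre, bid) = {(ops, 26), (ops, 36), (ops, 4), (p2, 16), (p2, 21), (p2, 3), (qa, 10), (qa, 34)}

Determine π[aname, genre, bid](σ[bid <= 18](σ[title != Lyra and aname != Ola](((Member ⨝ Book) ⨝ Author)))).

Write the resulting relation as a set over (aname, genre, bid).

{(Dee, p2, 16), (Dee, p2, 3), (Gus, ops, 4), (Hal, ops, 4), (Mo, ops, 4), (Pat, ops, 4), (Pat, p2, 16), (Pat, p2, 3), (Wes, p2, 16), (Wes, p2, 3)}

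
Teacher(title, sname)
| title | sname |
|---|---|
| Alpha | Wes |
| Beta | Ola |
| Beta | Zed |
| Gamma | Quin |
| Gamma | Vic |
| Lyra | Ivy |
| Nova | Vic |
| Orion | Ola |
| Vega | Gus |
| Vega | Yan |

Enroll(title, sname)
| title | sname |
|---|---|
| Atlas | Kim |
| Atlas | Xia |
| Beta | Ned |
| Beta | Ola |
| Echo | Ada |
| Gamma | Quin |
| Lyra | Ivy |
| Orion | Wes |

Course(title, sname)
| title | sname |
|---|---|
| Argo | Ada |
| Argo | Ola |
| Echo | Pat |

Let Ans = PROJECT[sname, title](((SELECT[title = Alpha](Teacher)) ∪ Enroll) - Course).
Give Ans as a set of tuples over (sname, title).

{(Ada, Echo), (Ivy, Lyra), (Kim, Atlas), (Ned, Beta), (Ola, Beta), (Quin, Gamma), (Wes, Alpha), (Wes, Orion), (Xia, Atlas)}

σ[title = Alpha]: keep tuples satisfying title = Alpha → {(Alpha, Wes)}
Union: {(Alpha, Wes)} with {(Atlas, Kim), (Atlas, Xia), (Beta, Ned), (Beta, Ola), (Echo, Ada), (Gamma, Quin), (Lyra, Ivy), (Orion, Wes)} → {(Alpha, Wes), (Atlas, Kim), (Atlas, Xia), (Beta, Ned), (Beta, Ola), (Echo, Ada), (Gamma, Quin), (Lyra, Ivy), (Orion, Wes)}
Difference: {(Alpha, Wes), (Atlas, Kim), (Atlas, Xia), (Beta, Ned), (Beta, Ola), (Echo, Ada), (Gamma, Quin), (Lyra, Ivy), (Orion, Wes)} with {(Argo, Ada), (Argo, Ola), (Echo, Pat)} → {(Alpha, Wes), (Atlas, Kim), (Atlas, Xia), (Beta, Ned), (Beta, Ola), (Echo, Ada), (Gamma, Quin), (Lyra, Ivy), (Orion, Wes)}
π_{sname, title} gives {(Ada, Echo), (Ivy, Lyra), (Kim, Atlas), (Ned, Beta), (Ola, Beta), (Quin, Gamma), (Wes, Alpha), (Wes, Orion), (Xia, Atlas)}.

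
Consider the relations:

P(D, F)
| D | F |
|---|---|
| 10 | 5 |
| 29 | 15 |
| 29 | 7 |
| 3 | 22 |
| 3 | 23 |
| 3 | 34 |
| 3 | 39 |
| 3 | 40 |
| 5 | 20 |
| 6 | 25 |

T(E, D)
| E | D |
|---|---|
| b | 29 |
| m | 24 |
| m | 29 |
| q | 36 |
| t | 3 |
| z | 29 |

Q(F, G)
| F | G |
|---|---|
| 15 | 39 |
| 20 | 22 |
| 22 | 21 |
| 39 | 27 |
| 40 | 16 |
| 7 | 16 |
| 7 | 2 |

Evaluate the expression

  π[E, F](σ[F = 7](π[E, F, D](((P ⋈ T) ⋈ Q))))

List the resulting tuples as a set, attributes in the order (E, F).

{(b, 7), (m, 7), (z, 7)}

Natural join on D: {(29, 15, b), (29, 15, m), (29, 15, z), (29, 7, b), (29, 7, m), (29, 7, z), (3, 22, t), (3, 23, t), (3, 34, t), (3, 39, t), (3, 40, t)}
Natural join on F: {(29, 15, b, 39), (29, 15, m, 39), (29, 15, z, 39), (29, 7, b, 16), (29, 7, b, 2), (29, 7, m, 16), (29, 7, m, 2), (29, 7, z, 16), (29, 7, z, 2), (3, 22, t, 21), (3, 39, t, 27), (3, 40, t, 16)}
Projecting to E, F, D (3 duplicate(s) eliminated): {(b, 15, 29), (b, 7, 29), (m, 15, 29), (m, 7, 29), (t, 22, 3), (t, 39, 3), (t, 40, 3), (z, 15, 29), (z, 7, 29)}
Apply σ_{F = 7}; surviving tuples: {(b, 7, 29), (m, 7, 29), (z, 7, 29)}
Projecting to E, F: {(b, 7), (m, 7), (z, 7)}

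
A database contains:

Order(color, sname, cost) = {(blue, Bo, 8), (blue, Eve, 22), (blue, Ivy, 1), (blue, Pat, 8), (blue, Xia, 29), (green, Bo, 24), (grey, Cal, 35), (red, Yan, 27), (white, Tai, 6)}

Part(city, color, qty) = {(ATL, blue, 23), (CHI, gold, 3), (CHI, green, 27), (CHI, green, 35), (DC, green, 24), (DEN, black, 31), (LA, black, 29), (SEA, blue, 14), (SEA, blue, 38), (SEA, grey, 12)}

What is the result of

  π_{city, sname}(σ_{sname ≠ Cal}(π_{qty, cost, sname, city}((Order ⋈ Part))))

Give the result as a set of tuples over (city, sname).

{(ATL, Bo), (ATL, Eve), (ATL, Ivy), (ATL, Pat), (ATL, Xia), (CHI, Bo), (DC, Bo), (SEA, Bo), (SEA, Eve), (SEA, Ivy), (SEA, Pat), (SEA, Xia)}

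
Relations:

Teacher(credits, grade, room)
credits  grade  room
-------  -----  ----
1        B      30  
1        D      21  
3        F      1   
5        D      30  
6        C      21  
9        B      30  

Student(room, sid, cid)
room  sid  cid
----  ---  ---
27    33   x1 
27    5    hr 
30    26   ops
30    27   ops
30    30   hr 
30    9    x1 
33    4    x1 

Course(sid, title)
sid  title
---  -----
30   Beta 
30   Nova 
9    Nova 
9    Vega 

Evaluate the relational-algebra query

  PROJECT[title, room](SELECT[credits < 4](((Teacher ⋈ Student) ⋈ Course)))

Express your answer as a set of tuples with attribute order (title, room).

Teacher ⋈ Student (natural join on room): {(1, B, 30, 26, ops), (1, B, 30, 27, ops), (1, B, 30, 30, hr), (1, B, 30, 9, x1), (5, D, 30, 26, ops), (5, D, 30, 27, ops), (5, D, 30, 30, hr), (5, D, 30, 9, x1), (9, B, 30, 26, ops), (9, B, 30, 27, ops), (9, B, 30, 30, hr), (9, B, 30, 9, x1)}
(Teacher ⋈ Student) ⋈ Course (natural join on sid): {(1, B, 30, 30, hr, Beta), (1, B, 30, 30, hr, Nova), (1, B, 30, 9, x1, Nova), (1, B, 30, 9, x1, Vega), (5, D, 30, 30, hr, Beta), (5, D, 30, 30, hr, Nova), (5, D, 30, 9, x1, Nova), (5, D, 30, 9, x1, Vega), (9, B, 30, 30, hr, Beta), (9, B, 30, 30, hr, Nova), (9, B, 30, 9, x1, Nova), (9, B, 30, 9, x1, Vega)}
σ[credits < 4]: keep tuples satisfying credits < 4 → {(1, B, 30, 30, hr, Beta), (1, B, 30, 30, hr, Nova), (1, B, 30, 9, x1, Nova), (1, B, 30, 9, x1, Vega)}
Keep only column(s) title, room (1 duplicate(s) eliminated): {(Beta, 30), (Nova, 30), (Vega, 30)}

{(Beta, 30), (Nova, 30), (Vega, 30)}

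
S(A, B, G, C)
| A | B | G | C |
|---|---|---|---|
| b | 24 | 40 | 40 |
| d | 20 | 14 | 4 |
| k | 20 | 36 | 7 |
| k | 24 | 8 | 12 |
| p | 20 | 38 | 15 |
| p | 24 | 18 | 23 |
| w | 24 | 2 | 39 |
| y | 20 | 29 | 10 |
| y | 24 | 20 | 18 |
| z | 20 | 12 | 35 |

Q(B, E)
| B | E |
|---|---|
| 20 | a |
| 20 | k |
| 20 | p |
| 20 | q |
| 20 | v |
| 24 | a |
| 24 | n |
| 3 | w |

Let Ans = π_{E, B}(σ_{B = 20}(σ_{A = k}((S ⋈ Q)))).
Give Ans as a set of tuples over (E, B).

{(a, 20), (k, 20), (p, 20), (q, 20), (v, 20)}

Joining S and Q on B yields {(b, 24, 40, 40, a), (b, 24, 40, 40, n), (d, 20, 14, 4, a), (d, 20, 14, 4, k), (d, 20, 14, 4, p), (d, 20, 14, 4, q), (d, 20, 14, 4, v), (k, 20, 36, 7, a), (k, 20, 36, 7, k), (k, 20, 36, 7, p), (k, 20, 36, 7, q), (k, 20, 36, 7, v), (k, 24, 8, 12, a), (k, 24, 8, 12, n), (p, 20, 38, 15, a), (p, 20, 38, 15, k), (p, 20, 38, 15, p), (p, 20, 38, 15, q), (p, 20, 38, 15, v), (p, 24, 18, 23, a), (p, 24, 18, 23, n), (w, 24, 2, 39, a), (w, 24, 2, 39, n), (y, 20, 29, 10, a), (y, 20, 29, 10, k), (y, 20, 29, 10, p), (y, 20, 29, 10, q), (y, 20, 29, 10, v), (y, 24, 20, 18, a), (y, 24, 20, 18, n), (z, 20, 12, 35, a), (z, 20, 12, 35, k), (z, 20, 12, 35, p), (z, 20, 12, 35, q), (z, 20, 12, 35, v)}.
σ[A = k]: keep tuples satisfying A = k → {(k, 20, 36, 7, a), (k, 20, 36, 7, k), (k, 20, 36, 7, p), (k, 20, 36, 7, q), (k, 20, 36, 7, v), (k, 24, 8, 12, a), (k, 24, 8, 12, n)}
σ[B = 20]: keep tuples satisfying B = 20 → {(k, 20, 36, 7, a), (k, 20, 36, 7, k), (k, 20, 36, 7, p), (k, 20, 36, 7, q), (k, 20, 36, 7, v)}
Projecting to E, B: {(a, 20), (k, 20), (p, 20), (q, 20), (v, 20)}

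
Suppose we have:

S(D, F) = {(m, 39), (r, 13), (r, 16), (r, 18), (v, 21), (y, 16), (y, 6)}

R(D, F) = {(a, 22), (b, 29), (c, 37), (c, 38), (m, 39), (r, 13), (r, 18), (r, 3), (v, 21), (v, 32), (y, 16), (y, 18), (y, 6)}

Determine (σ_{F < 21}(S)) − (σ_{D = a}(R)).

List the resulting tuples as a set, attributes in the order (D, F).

Selection F < 21: {(r, 13), (r, 16), (r, 18), (y, 16), (y, 6)}
Selection D = a: {(a, 22)}
Taking the difference: {(r, 13), (r, 16), (r, 18), (y, 16), (y, 6)}

{(r, 13), (r, 16), (r, 18), (y, 16), (y, 6)}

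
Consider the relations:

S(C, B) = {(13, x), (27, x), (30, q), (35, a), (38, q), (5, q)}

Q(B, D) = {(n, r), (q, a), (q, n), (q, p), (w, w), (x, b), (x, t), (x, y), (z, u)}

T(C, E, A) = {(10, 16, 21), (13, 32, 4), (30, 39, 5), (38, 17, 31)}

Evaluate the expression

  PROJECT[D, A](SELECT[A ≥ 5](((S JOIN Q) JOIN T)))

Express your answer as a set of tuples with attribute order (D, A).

{(a, 31), (a, 5), (n, 31), (n, 5), (p, 31), (p, 5)}

Joining S and Q on B yields {(13, x, b), (13, x, t), (13, x, y), (27, x, b), (27, x, t), (27, x, y), (30, q, a), (30, q, n), (30, q, p), (38, q, a), (38, q, n), (38, q, p), (5, q, a), (5, q, n), (5, q, p)}.
Joining (S JOIN Q) and T on C yields {(13, x, b, 32, 4), (13, x, t, 32, 4), (13, x, y, 32, 4), (30, q, a, 39, 5), (30, q, n, 39, 5), (30, q, p, 39, 5), (38, q, a, 17, 31), (38, q, n, 17, 31), (38, q, p, 17, 31)}.
Selection A ≥ 5: {(30, q, a, 39, 5), (30, q, n, 39, 5), (30, q, p, 39, 5), (38, q, a, 17, 31), (38, q, n, 17, 31), (38, q, p, 17, 31)}
Keep only column(s) D, A: {(a, 31), (a, 5), (n, 31), (n, 5), (p, 31), (p, 5)}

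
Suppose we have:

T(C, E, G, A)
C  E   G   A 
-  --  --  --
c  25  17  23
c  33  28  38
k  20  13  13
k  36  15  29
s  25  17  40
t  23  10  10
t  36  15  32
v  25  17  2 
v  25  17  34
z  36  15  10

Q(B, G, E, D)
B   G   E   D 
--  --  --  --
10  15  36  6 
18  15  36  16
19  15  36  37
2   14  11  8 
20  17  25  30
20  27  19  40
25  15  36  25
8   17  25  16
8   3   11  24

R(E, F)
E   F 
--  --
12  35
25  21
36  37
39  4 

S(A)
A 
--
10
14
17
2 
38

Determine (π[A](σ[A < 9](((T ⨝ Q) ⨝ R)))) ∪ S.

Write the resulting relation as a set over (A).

Joining T and Q on E, G yields {(c, 25, 17, 23, 20, 30), (c, 25, 17, 23, 8, 16), (k, 36, 15, 29, 10, 6), (k, 36, 15, 29, 18, 16), (k, 36, 15, 29, 19, 37), (k, 36, 15, 29, 25, 25), (s, 25, 17, 40, 20, 30), (s, 25, 17, 40, 8, 16), (t, 36, 15, 32, 10, 6), (t, 36, 15, 32, 18, 16), (t, 36, 15, 32, 19, 37), (t, 36, 15, 32, 25, 25), (v, 25, 17, 2, 20, 30), (v, 25, 17, 2, 8, 16), (v, 25, 17, 34, 20, 30), (v, 25, 17, 34, 8, 16), (z, 36, 15, 10, 10, 6), (z, 36, 15, 10, 18, 16), (z, 36, 15, 10, 19, 37), (z, 36, 15, 10, 25, 25)}.
Joining (T ⨝ Q) and R on E yields {(c, 25, 17, 23, 20, 30, 21), (c, 25, 17, 23, 8, 16, 21), (k, 36, 15, 29, 10, 6, 37), (k, 36, 15, 29, 18, 16, 37), (k, 36, 15, 29, 19, 37, 37), (k, 36, 15, 29, 25, 25, 37), (s, 25, 17, 40, 20, 30, 21), (s, 25, 17, 40, 8, 16, 21), (t, 36, 15, 32, 10, 6, 37), (t, 36, 15, 32, 18, 16, 37), (t, 36, 15, 32, 19, 37, 37), (t, 36, 15, 32, 25, 25, 37), (v, 25, 17, 2, 20, 30, 21), (v, 25, 17, 2, 8, 16, 21), (v, 25, 17, 34, 20, 30, 21), (v, 25, 17, 34, 8, 16, 21), (z, 36, 15, 10, 10, 6, 37), (z, 36, 15, 10, 18, 16, 37), (z, 36, 15, 10, 19, 37, 37), (z, 36, 15, 10, 25, 25, 37)}.
Filtering on A < 9 leaves {(v, 25, 17, 2, 20, 30, 21), (v, 25, 17, 2, 8, 16, 21)}.
Keep only column(s) A (1 duplicate(s) eliminated): {2}
Union: {2} with {10, 14, 17, 2, 38} → {10, 14, 17, 2, 38}

{10, 14, 17, 2, 38}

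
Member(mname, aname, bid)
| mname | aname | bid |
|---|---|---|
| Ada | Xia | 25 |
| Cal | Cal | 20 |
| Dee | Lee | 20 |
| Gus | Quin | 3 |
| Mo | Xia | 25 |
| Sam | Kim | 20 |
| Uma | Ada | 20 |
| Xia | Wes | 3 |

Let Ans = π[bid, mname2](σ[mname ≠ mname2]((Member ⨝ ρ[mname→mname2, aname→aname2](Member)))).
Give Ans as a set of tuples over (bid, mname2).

{(20, Cal), (20, Dee), (20, Sam), (20, Uma), (25, Ada), (25, Mo), (3, Gus), (3, Xia)}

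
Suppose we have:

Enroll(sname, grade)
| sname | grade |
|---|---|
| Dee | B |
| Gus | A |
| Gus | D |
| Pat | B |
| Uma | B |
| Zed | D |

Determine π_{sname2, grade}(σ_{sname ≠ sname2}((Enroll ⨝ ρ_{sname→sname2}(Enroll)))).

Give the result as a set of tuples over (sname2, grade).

{(Dee, B), (Gus, D), (Pat, B), (Uma, B), (Zed, D)}

ρ[sname→sname2]: schema becomes (sname2, grade); tuples unchanged.
Natural join on grade: {(Dee, B, Dee), (Dee, B, Pat), (Dee, B, Uma), (Gus, A, Gus), (Gus, D, Gus), (Gus, D, Zed), (Pat, B, Dee), (Pat, B, Pat), (Pat, B, Uma), (Uma, B, Dee), (Uma, B, Pat), (Uma, B, Uma), (Zed, D, Gus), (Zed, D, Zed)}
σ[sname ≠ sname2]: keep tuples satisfying sname ≠ sname2 → {(Dee, B, Pat), (Dee, B, Uma), (Gus, D, Zed), (Pat, B, Dee), (Pat, B, Uma), (Uma, B, Dee), (Uma, B, Pat), (Zed, D, Gus)}
Projecting to sname2, grade (3 duplicate(s) eliminated): {(Dee, B), (Gus, D), (Pat, B), (Uma, B), (Zed, D)}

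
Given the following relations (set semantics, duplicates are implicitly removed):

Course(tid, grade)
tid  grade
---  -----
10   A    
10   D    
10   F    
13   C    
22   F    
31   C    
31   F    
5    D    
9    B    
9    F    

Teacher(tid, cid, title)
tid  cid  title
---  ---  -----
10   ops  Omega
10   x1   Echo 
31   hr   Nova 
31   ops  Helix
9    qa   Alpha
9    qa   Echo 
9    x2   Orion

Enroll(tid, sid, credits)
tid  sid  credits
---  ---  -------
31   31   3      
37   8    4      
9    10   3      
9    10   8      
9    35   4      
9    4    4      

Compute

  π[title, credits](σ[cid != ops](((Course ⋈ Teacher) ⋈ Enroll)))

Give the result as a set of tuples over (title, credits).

Course ⋈ Teacher (natural join on tid): {(10, A, ops, Omega), (10, A, x1, Echo), (10, D, ops, Omega), (10, D, x1, Echo), (10, F, ops, Omega), (10, F, x1, Echo), (31, C, hr, Nova), (31, C, ops, Helix), (31, F, hr, Nova), (31, F, ops, Helix), (9, B, qa, Alpha), (9, B, qa, Echo), (9, B, x2, Orion), (9, F, qa, Alpha), (9, F, qa, Echo), (9, F, x2, Orion)}
(Course ⋈ Teacher) ⋈ Enroll (natural join on tid): {(31, C, hr, Nova, 31, 3), (31, C, ops, Helix, 31, 3), (31, F, hr, Nova, 31, 3), (31, F, ops, Helix, 31, 3), (9, B, qa, Alpha, 10, 3), (9, B, qa, Alpha, 10, 8), (9, B, qa, Alpha, 35, 4), (9, B, qa, Alpha, 4, 4), (9, B, qa, Echo, 10, 3), (9, B, qa, Echo, 10, 8), (9, B, qa, Echo, 35, 4), (9, B, qa, Echo, 4, 4), (9, B, x2, Orion, 10, 3), (9, B, x2, Orion, 10, 8), (9, B, x2, Orion, 35, 4), (9, B, x2, Orion, 4, 4), (9, F, qa, Alpha, 10, 3), (9, F, qa, Alpha, 10, 8), (9, F, qa, Alpha, 35, 4), (9, F, qa, Alpha, 4, 4), (9, F, qa, Echo, 10, 3), (9, F, qa, Echo, 10, 8), (9, F, qa, Echo, 35, 4), (9, F, qa, Echo, 4, 4), (9, F, x2, Orion, 10, 3), (9, F, x2, Orion, 10, 8), (9, F, x2, Orion, 35, 4), (9, F, x2, Orion, 4, 4)}
σ[cid != ops]: keep tuples satisfying cid != ops → {(31, C, hr, Nova, 31, 3), (31, F, hr, Nova, 31, 3), (9, B, qa, Alpha, 10, 3), (9, B, qa, Alpha, 10, 8), (9, B, qa, Alpha, 35, 4), (9, B, qa, Alpha, 4, 4), (9, B, qa, Echo, 10, 3), (9, B, qa, Echo, 10, 8), (9, B, qa, Echo, 35, 4), (9, B, qa, Echo, 4, 4), (9, B, x2, Orion, 10, 3), (9, B, x2, Orion, 10, 8), (9, B, x2, Orion, 35, 4), (9, B, x2, Orion, 4, 4), (9, F, qa, Alpha, 10, 3), (9, F, qa, Alpha, 10, 8), (9, F, qa, Alpha, 35, 4), (9, F, qa, Alpha, 4, 4), (9, F, qa, Echo, 10, 3), (9, F, qa, Echo, 10, 8), (9, F, qa, Echo, 35, 4), (9, F, qa, Echo, 4, 4), (9, F, x2, Orion, 10, 3), (9, F, x2, Orion, 10, 8), (9, F, x2, Orion, 35, 4), (9, F, x2, Orion, 4, 4)}
π[title, credits]: project onto (title, credits) (16 duplicate(s) eliminated) → {(Alpha, 3), (Alpha, 4), (Alpha, 8), (Echo, 3), (Echo, 4), (Echo, 8), (Nova, 3), (Orion, 3), (Orion, 4), (Orion, 8)}

{(Alpha, 3), (Alpha, 4), (Alpha, 8), (Echo, 3), (Echo, 4), (Echo, 8), (Nova, 3), (Orion, 3), (Orion, 4), (Orion, 8)}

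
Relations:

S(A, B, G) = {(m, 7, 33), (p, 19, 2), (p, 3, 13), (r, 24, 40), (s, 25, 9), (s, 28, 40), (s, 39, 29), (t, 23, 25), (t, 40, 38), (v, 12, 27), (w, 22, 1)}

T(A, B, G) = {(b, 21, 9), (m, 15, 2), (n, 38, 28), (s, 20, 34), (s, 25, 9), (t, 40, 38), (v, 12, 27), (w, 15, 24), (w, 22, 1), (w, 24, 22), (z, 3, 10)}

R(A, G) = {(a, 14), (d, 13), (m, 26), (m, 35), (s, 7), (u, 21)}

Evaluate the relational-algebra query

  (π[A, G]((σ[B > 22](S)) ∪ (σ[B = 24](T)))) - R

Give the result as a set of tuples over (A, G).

{(r, 40), (s, 29), (s, 40), (s, 9), (t, 25), (t, 38), (w, 22)}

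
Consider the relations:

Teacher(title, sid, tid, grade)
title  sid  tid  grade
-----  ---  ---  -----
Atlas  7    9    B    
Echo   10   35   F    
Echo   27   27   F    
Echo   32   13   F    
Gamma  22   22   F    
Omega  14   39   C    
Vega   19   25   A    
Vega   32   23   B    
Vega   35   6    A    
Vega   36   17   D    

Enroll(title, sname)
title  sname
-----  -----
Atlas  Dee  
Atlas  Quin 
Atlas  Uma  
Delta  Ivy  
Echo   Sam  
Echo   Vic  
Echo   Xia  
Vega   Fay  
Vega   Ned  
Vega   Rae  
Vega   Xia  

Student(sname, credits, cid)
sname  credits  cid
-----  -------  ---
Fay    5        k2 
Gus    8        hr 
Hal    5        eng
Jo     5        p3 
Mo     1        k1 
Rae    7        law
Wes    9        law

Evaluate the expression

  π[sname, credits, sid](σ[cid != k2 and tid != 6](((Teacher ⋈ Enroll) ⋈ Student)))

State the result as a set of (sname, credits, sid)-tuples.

Teacher ⋈ Enroll (natural join on title): {(Atlas, 7, 9, B, Dee), (Atlas, 7, 9, B, Quin), (Atlas, 7, 9, B, Uma), (Echo, 10, 35, F, Sam), (Echo, 10, 35, F, Vic), (Echo, 10, 35, F, Xia), (Echo, 27, 27, F, Sam), (Echo, 27, 27, F, Vic), (Echo, 27, 27, F, Xia), (Echo, 32, 13, F, Sam), (Echo, 32, 13, F, Vic), (Echo, 32, 13, F, Xia), (Vega, 19, 25, A, Fay), (Vega, 19, 25, A, Ned), (Vega, 19, 25, A, Rae), (Vega, 19, 25, A, Xia), (Vega, 32, 23, B, Fay), (Vega, 32, 23, B, Ned), (Vega, 32, 23, B, Rae), (Vega, 32, 23, B, Xia), (Vega, 35, 6, A, Fay), (Vega, 35, 6, A, Ned), (Vega, 35, 6, A, Rae), (Vega, 35, 6, A, Xia), (Vega, 36, 17, D, Fay), (Vega, 36, 17, D, Ned), (Vega, 36, 17, D, Rae), (Vega, 36, 17, D, Xia)}
(Teacher ⋈ Enroll) ⋈ Student (natural join on sname): {(Vega, 19, 25, A, Fay, 5, k2), (Vega, 19, 25, A, Rae, 7, law), (Vega, 32, 23, B, Fay, 5, k2), (Vega, 32, 23, B, Rae, 7, law), (Vega, 35, 6, A, Fay, 5, k2), (Vega, 35, 6, A, Rae, 7, law), (Vega, 36, 17, D, Fay, 5, k2), (Vega, 36, 17, D, Rae, 7, law)}
Apply σ_{cid != k2 and tid != 6}; surviving tuples: {(Vega, 19, 25, A, Rae, 7, law), (Vega, 32, 23, B, Rae, 7, law), (Vega, 36, 17, D, Rae, 7, law)}
Projecting to sname, credits, sid: {(Rae, 7, 19), (Rae, 7, 32), (Rae, 7, 36)}

{(Rae, 7, 19), (Rae, 7, 32), (Rae, 7, 36)}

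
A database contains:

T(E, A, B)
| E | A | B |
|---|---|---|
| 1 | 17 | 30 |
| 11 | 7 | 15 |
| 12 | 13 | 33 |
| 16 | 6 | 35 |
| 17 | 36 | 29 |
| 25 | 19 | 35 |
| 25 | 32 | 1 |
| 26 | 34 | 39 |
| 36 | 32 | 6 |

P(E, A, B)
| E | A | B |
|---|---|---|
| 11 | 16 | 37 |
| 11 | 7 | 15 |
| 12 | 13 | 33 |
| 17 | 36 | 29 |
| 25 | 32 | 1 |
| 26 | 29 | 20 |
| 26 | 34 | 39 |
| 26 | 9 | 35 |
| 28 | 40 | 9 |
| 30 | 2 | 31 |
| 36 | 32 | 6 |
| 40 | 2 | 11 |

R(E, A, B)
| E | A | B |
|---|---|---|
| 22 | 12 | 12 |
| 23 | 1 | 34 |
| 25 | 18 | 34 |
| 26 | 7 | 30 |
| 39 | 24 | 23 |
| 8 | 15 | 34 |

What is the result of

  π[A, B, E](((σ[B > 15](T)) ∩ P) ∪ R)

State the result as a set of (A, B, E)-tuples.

{(1, 34, 23), (12, 12, 22), (13, 33, 12), (15, 34, 8), (18, 34, 25), (24, 23, 39), (34, 39, 26), (36, 29, 17), (7, 30, 26)}

σ[B > 15]: keep tuples satisfying B > 15 → {(1, 17, 30), (12, 13, 33), (16, 6, 35), (17, 36, 29), (25, 19, 35), (26, 34, 39)}
Intersection: {(1, 17, 30), (12, 13, 33), (16, 6, 35), (17, 36, 29), (25, 19, 35), (26, 34, 39)} with {(11, 16, 37), (11, 7, 15), (12, 13, 33), (17, 36, 29), (25, 32, 1), (26, 29, 20), (26, 34, 39), (26, 9, 35), (28, 40, 9), (30, 2, 31), (36, 32, 6), (40, 2, 11)} → {(12, 13, 33), (17, 36, 29), (26, 34, 39)}
Union: {(12, 13, 33), (17, 36, 29), (26, 34, 39)} with {(22, 12, 12), (23, 1, 34), (25, 18, 34), (26, 7, 30), (39, 24, 23), (8, 15, 34)} → {(12, 13, 33), (17, 36, 29), (22, 12, 12), (23, 1, 34), (25, 18, 34), (26, 34, 39), (26, 7, 30), (39, 24, 23), (8, 15, 34)}
π_{A, B, E} gives {(1, 34, 23), (12, 12, 22), (13, 33, 12), (15, 34, 8), (18, 34, 25), (24, 23, 39), (34, 39, 26), (36, 29, 17), (7, 30, 26)}.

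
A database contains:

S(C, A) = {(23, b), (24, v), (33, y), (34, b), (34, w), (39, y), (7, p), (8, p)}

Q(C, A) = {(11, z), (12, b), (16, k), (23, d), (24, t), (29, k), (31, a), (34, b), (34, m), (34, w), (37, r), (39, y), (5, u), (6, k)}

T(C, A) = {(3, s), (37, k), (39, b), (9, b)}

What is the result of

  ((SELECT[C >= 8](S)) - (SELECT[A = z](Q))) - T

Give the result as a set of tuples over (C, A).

Filtering on C >= 8 leaves {(23, b), (24, v), (33, y), (34, b), (34, w), (39, y), (8, p)}.
Filtering on A = z leaves {(11, z)}.
Set difference of the two operands is {(23, b), (24, v), (33, y), (34, b), (34, w), (39, y), (8, p)}.
Set difference of the two operands is {(23, b), (24, v), (33, y), (34, b), (34, w), (39, y), (8, p)}.

{(23, b), (24, v), (33, y), (34, b), (34, w), (39, y), (8, p)}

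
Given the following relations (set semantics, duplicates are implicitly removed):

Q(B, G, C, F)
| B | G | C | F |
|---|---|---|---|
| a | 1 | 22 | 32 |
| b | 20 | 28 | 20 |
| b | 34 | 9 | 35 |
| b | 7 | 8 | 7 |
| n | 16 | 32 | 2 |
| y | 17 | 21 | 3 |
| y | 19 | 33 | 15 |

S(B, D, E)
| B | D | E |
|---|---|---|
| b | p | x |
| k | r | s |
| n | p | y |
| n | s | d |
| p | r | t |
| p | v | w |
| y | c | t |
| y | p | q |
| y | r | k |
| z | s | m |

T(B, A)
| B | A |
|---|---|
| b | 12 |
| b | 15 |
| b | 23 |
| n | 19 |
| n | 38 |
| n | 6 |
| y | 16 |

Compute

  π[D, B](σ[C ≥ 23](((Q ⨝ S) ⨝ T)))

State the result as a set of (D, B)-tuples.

{(c, y), (p, b), (p, n), (p, y), (r, y), (s, n)}

Q ⋈ S (natural join on B): {(b, 20, 28, 20, p, x), (b, 34, 9, 35, p, x), (b, 7, 8, 7, p, x), (n, 16, 32, 2, p, y), (n, 16, 32, 2, s, d), (y, 17, 21, 3, c, t), (y, 17, 21, 3, p, q), (y, 17, 21, 3, r, k), (y, 19, 33, 15, c, t), (y, 19, 33, 15, p, q), (y, 19, 33, 15, r, k)}
(Q ⨝ S) ⋈ T (natural join on B): {(b, 20, 28, 20, p, x, 12), (b, 20, 28, 20, p, x, 15), (b, 20, 28, 20, p, x, 23), (b, 34, 9, 35, p, x, 12), (b, 34, 9, 35, p, x, 15), (b, 34, 9, 35, p, x, 23), (b, 7, 8, 7, p, x, 12), (b, 7, 8, 7, p, x, 15), (b, 7, 8, 7, p, x, 23), (n, 16, 32, 2, p, y, 19), (n, 16, 32, 2, p, y, 38), (n, 16, 32, 2, p, y, 6), (n, 16, 32, 2, s, d, 19), (n, 16, 32, 2, s, d, 38), (n, 16, 32, 2, s, d, 6), (y, 17, 21, 3, c, t, 16), (y, 17, 21, 3, p, q, 16), (y, 17, 21, 3, r, k, 16), (y, 19, 33, 15, c, t, 16), (y, 19, 33, 15, p, q, 16), (y, 19, 33, 15, r, k, 16)}
σ[C ≥ 23]: keep tuples satisfying C ≥ 23 → {(b, 20, 28, 20, p, x, 12), (b, 20, 28, 20, p, x, 15), (b, 20, 28, 20, p, x, 23), (n, 16, 32, 2, p, y, 19), (n, 16, 32, 2, p, y, 38), (n, 16, 32, 2, p, y, 6), (n, 16, 32, 2, s, d, 19), (n, 16, 32, 2, s, d, 38), (n, 16, 32, 2, s, d, 6), (y, 19, 33, 15, c, t, 16), (y, 19, 33, 15, p, q, 16), (y, 19, 33, 15, r, k, 16)}
Projecting to D, B (6 duplicate(s) eliminated): {(c, y), (p, b), (p, n), (p, y), (r, y), (s, n)}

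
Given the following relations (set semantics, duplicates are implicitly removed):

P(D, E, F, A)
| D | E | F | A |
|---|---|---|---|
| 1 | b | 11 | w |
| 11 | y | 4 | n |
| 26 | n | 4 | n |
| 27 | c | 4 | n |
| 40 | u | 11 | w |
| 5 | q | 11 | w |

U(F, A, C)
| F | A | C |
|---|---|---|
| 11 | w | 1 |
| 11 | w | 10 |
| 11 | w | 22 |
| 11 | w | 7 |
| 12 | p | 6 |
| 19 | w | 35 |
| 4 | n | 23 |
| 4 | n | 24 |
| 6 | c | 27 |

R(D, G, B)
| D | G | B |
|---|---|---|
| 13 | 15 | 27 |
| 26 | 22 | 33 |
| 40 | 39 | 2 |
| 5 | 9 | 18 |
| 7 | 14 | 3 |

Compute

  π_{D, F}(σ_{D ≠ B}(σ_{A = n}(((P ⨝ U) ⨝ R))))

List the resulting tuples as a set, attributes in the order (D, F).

{(26, 4)}

Natural join on F, A: {(1, b, 11, w, 1), (1, b, 11, w, 10), (1, b, 11, w, 22), (1, b, 11, w, 7), (11, y, 4, n, 23), (11, y, 4, n, 24), (26, n, 4, n, 23), (26, n, 4, n, 24), (27, c, 4, n, 23), (27, c, 4, n, 24), (40, u, 11, w, 1), (40, u, 11, w, 10), (40, u, 11, w, 22), (40, u, 11, w, 7), (5, q, 11, w, 1), (5, q, 11, w, 10), (5, q, 11, w, 22), (5, q, 11, w, 7)}
Natural join on D: {(26, n, 4, n, 23, 22, 33), (26, n, 4, n, 24, 22, 33), (40, u, 11, w, 1, 39, 2), (40, u, 11, w, 10, 39, 2), (40, u, 11, w, 22, 39, 2), (40, u, 11, w, 7, 39, 2), (5, q, 11, w, 1, 9, 18), (5, q, 11, w, 10, 9, 18), (5, q, 11, w, 22, 9, 18), (5, q, 11, w, 7, 9, 18)}
Filtering on A = n leaves {(26, n, 4, n, 23, 22, 33), (26, n, 4, n, 24, 22, 33)}.
Filtering on D ≠ B leaves {(26, n, 4, n, 23, 22, 33), (26, n, 4, n, 24, 22, 33)}.
Projecting to D, F (1 duplicate(s) eliminated): {(26, 4)}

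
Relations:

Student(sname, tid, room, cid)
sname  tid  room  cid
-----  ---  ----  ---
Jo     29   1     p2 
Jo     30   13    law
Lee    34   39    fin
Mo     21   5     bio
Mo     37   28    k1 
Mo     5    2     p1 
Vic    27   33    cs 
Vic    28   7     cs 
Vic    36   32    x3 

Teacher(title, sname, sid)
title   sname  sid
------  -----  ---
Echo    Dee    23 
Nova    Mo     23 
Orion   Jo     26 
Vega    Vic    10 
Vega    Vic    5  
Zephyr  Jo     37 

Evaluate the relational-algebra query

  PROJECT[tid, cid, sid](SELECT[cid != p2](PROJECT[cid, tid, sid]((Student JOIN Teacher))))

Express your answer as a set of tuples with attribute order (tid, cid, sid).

{(21, bio, 23), (27, cs, 10), (27, cs, 5), (28, cs, 10), (28, cs, 5), (30, law, 26), (30, law, 37), (36, x3, 10), (36, x3, 5), (37, k1, 23), (5, p1, 23)}

Student ⋈ Teacher (natural join on sname): {(Jo, 29, 1, p2, Orion, 26), (Jo, 29, 1, p2, Zephyr, 37), (Jo, 30, 13, law, Orion, 26), (Jo, 30, 13, law, Zephyr, 37), (Mo, 21, 5, bio, Nova, 23), (Mo, 37, 28, k1, Nova, 23), (Mo, 5, 2, p1, Nova, 23), (Vic, 27, 33, cs, Vega, 10), (Vic, 27, 33, cs, Vega, 5), (Vic, 28, 7, cs, Vega, 10), (Vic, 28, 7, cs, Vega, 5), (Vic, 36, 32, x3, Vega, 10), (Vic, 36, 32, x3, Vega, 5)}
π_{cid, tid, sid} gives {(bio, 21, 23), (cs, 27, 10), (cs, 27, 5), (cs, 28, 10), (cs, 28, 5), (k1, 37, 23), (law, 30, 26), (law, 30, 37), (p1, 5, 23), (p2, 29, 26), (p2, 29, 37), (x3, 36, 10), (x3, 36, 5)}.
Selection cid != p2: {(bio, 21, 23), (cs, 27, 10), (cs, 27, 5), (cs, 28, 10), (cs, 28, 5), (k1, 37, 23), (law, 30, 26), (law, 30, 37), (p1, 5, 23), (x3, 36, 10), (x3, 36, 5)}
π_{tid, cid, sid} gives {(21, bio, 23), (27, cs, 10), (27, cs, 5), (28, cs, 10), (28, cs, 5), (30, law, 26), (30, law, 37), (36, x3, 10), (36, x3, 5), (37, k1, 23), (5, p1, 23)}.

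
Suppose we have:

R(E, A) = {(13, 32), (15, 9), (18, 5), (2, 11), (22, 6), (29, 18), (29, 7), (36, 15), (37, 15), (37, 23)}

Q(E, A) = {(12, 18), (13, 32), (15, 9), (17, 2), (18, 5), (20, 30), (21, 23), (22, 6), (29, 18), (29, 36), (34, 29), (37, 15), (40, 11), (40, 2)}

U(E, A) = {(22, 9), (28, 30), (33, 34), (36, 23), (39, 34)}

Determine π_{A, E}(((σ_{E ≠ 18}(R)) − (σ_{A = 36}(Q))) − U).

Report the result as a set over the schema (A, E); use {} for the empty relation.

Apply σ_{E ≠ 18}; surviving tuples: {(13, 32), (15, 9), (2, 11), (22, 6), (29, 18), (29, 7), (36, 15), (37, 15), (37, 23)}
Apply σ_{A = 36}; surviving tuples: {(29, 36)}
Set difference of the two operands is {(13, 32), (15, 9), (2, 11), (22, 6), (29, 18), (29, 7), (36, 15), (37, 15), (37, 23)}.
Set difference of the two operands is {(13, 32), (15, 9), (2, 11), (22, 6), (29, 18), (29, 7), (36, 15), (37, 15), (37, 23)}.
Projecting to A, E: {(11, 2), (15, 36), (15, 37), (18, 29), (23, 37), (32, 13), (6, 22), (7, 29), (9, 15)}

{(11, 2), (15, 36), (15, 37), (18, 29), (23, 37), (32, 13), (6, 22), (7, 29), (9, 15)}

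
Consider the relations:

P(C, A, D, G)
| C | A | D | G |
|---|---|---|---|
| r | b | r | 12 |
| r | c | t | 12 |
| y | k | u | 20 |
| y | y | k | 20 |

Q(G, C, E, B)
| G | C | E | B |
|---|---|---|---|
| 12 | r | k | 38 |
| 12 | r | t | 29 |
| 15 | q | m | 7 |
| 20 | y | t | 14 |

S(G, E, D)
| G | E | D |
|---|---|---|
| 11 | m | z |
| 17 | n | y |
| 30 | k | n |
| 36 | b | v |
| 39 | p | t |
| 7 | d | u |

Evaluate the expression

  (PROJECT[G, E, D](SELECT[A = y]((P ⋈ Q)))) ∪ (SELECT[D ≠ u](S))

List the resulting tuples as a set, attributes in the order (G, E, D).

Joining P and Q on C, G yields {(r, b, r, 12, k, 38), (r, b, r, 12, t, 29), (r, c, t, 12, k, 38), (r, c, t, 12, t, 29), (y, k, u, 20, t, 14), (y, y, k, 20, t, 14)}.
Apply σ_{A = y}; surviving tuples: {(y, y, k, 20, t, 14)}
π_{G, E, D} gives {(20, t, k)}.
Apply σ_{D ≠ u}; surviving tuples: {(11, m, z), (17, n, y), (30, k, n), (36, b, v), (39, p, t)}
Taking the union: {(11, m, z), (17, n, y), (20, t, k), (30, k, n), (36, b, v), (39, p, t)}

{(11, m, z), (17, n, y), (20, t, k), (30, k, n), (36, b, v), (39, p, t)}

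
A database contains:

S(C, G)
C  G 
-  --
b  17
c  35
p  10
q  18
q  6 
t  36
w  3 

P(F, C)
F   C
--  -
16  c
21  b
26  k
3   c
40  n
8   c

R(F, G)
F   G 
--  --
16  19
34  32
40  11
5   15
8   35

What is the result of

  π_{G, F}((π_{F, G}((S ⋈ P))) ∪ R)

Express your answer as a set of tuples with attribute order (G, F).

Joining S and P on C yields {(b, 17, 21), (c, 35, 16), (c, 35, 3), (c, 35, 8)}.
π_{F, G} gives {(16, 35), (21, 17), (3, 35), (8, 35)}.
Set union of the two operands is {(16, 19), (16, 35), (21, 17), (3, 35), (34, 32), (40, 11), (5, 15), (8, 35)}.
π_{G, F} gives {(11, 40), (15, 5), (17, 21), (19, 16), (32, 34), (35, 16), (35, 3), (35, 8)}.

{(11, 40), (15, 5), (17, 21), (19, 16), (32, 34), (35, 16), (35, 3), (35, 8)}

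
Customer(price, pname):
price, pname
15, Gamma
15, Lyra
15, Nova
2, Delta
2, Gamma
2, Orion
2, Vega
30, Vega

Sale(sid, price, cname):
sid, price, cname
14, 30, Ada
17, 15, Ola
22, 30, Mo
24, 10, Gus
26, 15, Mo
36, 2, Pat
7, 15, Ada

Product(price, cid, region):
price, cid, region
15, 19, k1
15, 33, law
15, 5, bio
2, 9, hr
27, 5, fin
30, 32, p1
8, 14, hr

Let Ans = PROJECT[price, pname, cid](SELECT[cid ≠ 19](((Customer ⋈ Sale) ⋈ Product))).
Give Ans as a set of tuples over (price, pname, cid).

Joining Customer and Sale on price yields {(15, Gamma, 17, Ola), (15, Gamma, 26, Mo), (15, Gamma, 7, Ada), (15, Lyra, 17, Ola), (15, Lyra, 26, Mo), (15, Lyra, 7, Ada), (15, Nova, 17, Ola), (15, Nova, 26, Mo), (15, Nova, 7, Ada), (2, Delta, 36, Pat), (2, Gamma, 36, Pat), (2, Orion, 36, Pat), (2, Vega, 36, Pat), (30, Vega, 14, Ada), (30, Vega, 22, Mo)}.
Joining (Customer ⋈ Sale) and Product on price yields {(15, Gamma, 17, Ola, 19, k1), (15, Gamma, 17, Ola, 33, law), (15, Gamma, 17, Ola, 5, bio), (15, Gamma, 26, Mo, 19, k1), (15, Gamma, 26, Mo, 33, law), (15, Gamma, 26, Mo, 5, bio), (15, Gamma, 7, Ada, 19, k1), (15, Gamma, 7, Ada, 33, law), (15, Gamma, 7, Ada, 5, bio), (15, Lyra, 17, Ola, 19, k1), (15, Lyra, 17, Ola, 33, law), (15, Lyra, 17, Ola, 5, bio), (15, Lyra, 26, Mo, 19, k1), (15, Lyra, 26, Mo, 33, law), (15, Lyra, 26, Mo, 5, bio), (15, Lyra, 7, Ada, 19, k1), (15, Lyra, 7, Ada, 33, law), (15, Lyra, 7, Ada, 5, bio), (15, Nova, 17, Ola, 19, k1), (15, Nova, 17, Ola, 33, law), (15, Nova, 17, Ola, 5, bio), (15, Nova, 26, Mo, 19, k1), (15, Nova, 26, Mo, 33, law), (15, Nova, 26, Mo, 5, bio), (15, Nova, 7, Ada, 19, k1), (15, Nova, 7, Ada, 33, law), (15, Nova, 7, Ada, 5, bio), (2, Delta, 36, Pat, 9, hr), (2, Gamma, 36, Pat, 9, hr), (2, Orion, 36, Pat, 9, hr), (2, Vega, 36, Pat, 9, hr), (30, Vega, 14, Ada, 32, p1), (30, Vega, 22, Mo, 32, p1)}.
Apply σ_{cid ≠ 19}; surviving tuples: {(15, Gamma, 17, Ola, 33, law), (15, Gamma, 17, Ola, 5, bio), (15, Gamma, 26, Mo, 33, law), (15, Gamma, 26, Mo, 5, bio), (15, Gamma, 7, Ada, 33, law), (15, Gamma, 7, Ada, 5, bio), (15, Lyra, 17, Ola, 33, law), (15, Lyra, 17, Ola, 5, bio), (15, Lyra, 26, Mo, 33, law), (15, Lyra, 26, Mo, 5, bio), (15, Lyra, 7, Ada, 33, law), (15, Lyra, 7, Ada, 5, bio), (15, Nova, 17, Ola, 33, law), (15, Nova, 17, Ola, 5, bio), (15, Nova, 26, Mo, 33, law), (15, Nova, 26, Mo, 5, bio), (15, Nova, 7, Ada, 33, law), (15, Nova, 7, Ada, 5, bio), (2, Delta, 36, Pat, 9, hr), (2, Gamma, 36, Pat, 9, hr), (2, Orion, 36, Pat, 9, hr), (2, Vega, 36, Pat, 9, hr), (30, Vega, 14, Ada, 32, p1), (30, Vega, 22, Mo, 32, p1)}
Projecting to price, pname, cid (13 duplicate(s) eliminated): {(15, Gamma, 33), (15, Gamma, 5), (15, Lyra, 33), (15, Lyra, 5), (15, Nova, 33), (15, Nova, 5), (2, Delta, 9), (2, Gamma, 9), (2, Orion, 9), (2, Vega, 9), (30, Vega, 32)}

{(15, Gamma, 33), (15, Gamma, 5), (15, Lyra, 33), (15, Lyra, 5), (15, Nova, 33), (15, Nova, 5), (2, Delta, 9), (2, Gamma, 9), (2, Orion, 9), (2, Vega, 9), (30, Vega, 32)}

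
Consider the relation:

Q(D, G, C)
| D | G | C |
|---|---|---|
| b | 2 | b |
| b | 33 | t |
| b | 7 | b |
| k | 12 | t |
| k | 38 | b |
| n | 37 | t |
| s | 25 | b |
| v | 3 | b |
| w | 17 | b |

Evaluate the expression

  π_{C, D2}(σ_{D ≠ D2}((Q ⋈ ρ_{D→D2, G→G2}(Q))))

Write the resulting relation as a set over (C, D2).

ρ[D→D2, G→G2]: schema becomes (D2, G2, C); tuples unchanged.
Q ⋈ ρ_{D→D2, G→G2}(Q) (natural join on C): {(b, 2, b, b, 2), (b, 2, b, b, 7), (b, 2, b, k, 38), (b, 2, b, s, 25), (b, 2, b, v, 3), (b, 2, b, w, 17), (b, 33, t, b, 33), (b, 33, t, k, 12), (b, 33, t, n, 37), (b, 7, b, b, 2), (b, 7, b, b, 7), (b, 7, b, k, 38), (b, 7, b, s, 25), (b, 7, b, v, 3), (b, 7, b, w, 17), (k, 12, t, b, 33), (k, 12, t, k, 12), (k, 12, t, n, 37), (k, 38, b, b, 2), (k, 38, b, b, 7), (k, 38, b, k, 38), (k, 38, b, s, 25), (k, 38, b, v, 3), (k, 38, b, w, 17), (n, 37, t, b, 33), (n, 37, t, k, 12), (n, 37, t, n, 37), (s, 25, b, b, 2), (s, 25, b, b, 7), (s, 25, b, k, 38), (s, 25, b, s, 25), (s, 25, b, v, 3), (s, 25, b, w, 17), (v, 3, b, b, 2), (v, 3, b, b, 7), (v, 3, b, k, 38), (v, 3, b, s, 25), (v, 3, b, v, 3), (v, 3, b, w, 17), (w, 17, b, b, 2), (w, 17, b, b, 7), (w, 17, b, k, 38), (w, 17, b, s, 25), (w, 17, b, v, 3), (w, 17, b, w, 17)}
Selection D ≠ D2: {(b, 2, b, k, 38), (b, 2, b, s, 25), (b, 2, b, v, 3), (b, 2, b, w, 17), (b, 33, t, k, 12), (b, 33, t, n, 37), (b, 7, b, k, 38), (b, 7, b, s, 25), (b, 7, b, v, 3), (b, 7, b, w, 17), (k, 12, t, b, 33), (k, 12, t, n, 37), (k, 38, b, b, 2), (k, 38, b, b, 7), (k, 38, b, s, 25), (k, 38, b, v, 3), (k, 38, b, w, 17), (n, 37, t, b, 33), (n, 37, t, k, 12), (s, 25, b, b, 2), (s, 25, b, b, 7), (s, 25, b, k, 38), (s, 25, b, v, 3), (s, 25, b, w, 17), (v, 3, b, b, 2), (v, 3, b, b, 7), (v, 3, b, k, 38), (v, 3, b, s, 25), (v, 3, b, w, 17), (w, 17, b, b, 2), (w, 17, b, b, 7), (w, 17, b, k, 38), (w, 17, b, s, 25), (w, 17, b, v, 3)}
π[C, D2]: project onto (C, D2) (26 duplicate(s) eliminated) → {(b, b), (b, k), (b, s), (b, v), (b, w), (t, b), (t, k), (t, n)}

{(b, b), (b, k), (b, s), (b, v), (b, w), (t, b), (t, k), (t, n)}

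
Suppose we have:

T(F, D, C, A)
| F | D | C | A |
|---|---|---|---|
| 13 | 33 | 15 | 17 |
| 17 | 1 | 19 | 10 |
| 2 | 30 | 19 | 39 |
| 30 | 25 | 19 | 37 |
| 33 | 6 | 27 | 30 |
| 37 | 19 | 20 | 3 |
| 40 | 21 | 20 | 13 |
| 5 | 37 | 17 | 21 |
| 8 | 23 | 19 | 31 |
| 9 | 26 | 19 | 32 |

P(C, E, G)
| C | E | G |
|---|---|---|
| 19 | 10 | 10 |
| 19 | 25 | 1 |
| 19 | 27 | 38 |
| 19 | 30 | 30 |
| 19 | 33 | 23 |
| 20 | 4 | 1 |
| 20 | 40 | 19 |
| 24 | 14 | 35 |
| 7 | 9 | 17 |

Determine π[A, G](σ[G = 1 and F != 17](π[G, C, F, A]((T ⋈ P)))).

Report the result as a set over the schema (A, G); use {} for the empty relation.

{(13, 1), (3, 1), (31, 1), (32, 1), (37, 1), (39, 1)}

Natural join on C: {(17, 1, 19, 10, 10, 10), (17, 1, 19, 10, 25, 1), (17, 1, 19, 10, 27, 38), (17, 1, 19, 10, 30, 30), (17, 1, 19, 10, 33, 23), (2, 30, 19, 39, 10, 10), (2, 30, 19, 39, 25, 1), (2, 30, 19, 39, 27, 38), (2, 30, 19, 39, 30, 30), (2, 30, 19, 39, 33, 23), (30, 25, 19, 37, 10, 10), (30, 25, 19, 37, 25, 1), (30, 25, 19, 37, 27, 38), (30, 25, 19, 37, 30, 30), (30, 25, 19, 37, 33, 23), (37, 19, 20, 3, 4, 1), (37, 19, 20, 3, 40, 19), (40, 21, 20, 13, 4, 1), (40, 21, 20, 13, 40, 19), (8, 23, 19, 31, 10, 10), (8, 23, 19, 31, 25, 1), (8, 23, 19, 31, 27, 38), (8, 23, 19, 31, 30, 30), (8, 23, 19, 31, 33, 23), (9, 26, 19, 32, 10, 10), (9, 26, 19, 32, 25, 1), (9, 26, 19, 32, 27, 38), (9, 26, 19, 32, 30, 30), (9, 26, 19, 32, 33, 23)}
Projecting to G, C, F, A: {(1, 19, 17, 10), (1, 19, 2, 39), (1, 19, 30, 37), (1, 19, 8, 31), (1, 19, 9, 32), (1, 20, 37, 3), (1, 20, 40, 13), (10, 19, 17, 10), (10, 19, 2, 39), (10, 19, 30, 37), (10, 19, 8, 31), (10, 19, 9, 32), (19, 20, 37, 3), (19, 20, 40, 13), (23, 19, 17, 10), (23, 19, 2, 39), (23, 19, 30, 37), (23, 19, 8, 31), (23, 19, 9, 32), (30, 19, 17, 10), (30, 19, 2, 39), (30, 19, 30, 37), (30, 19, 8, 31), (30, 19, 9, 32), (38, 19, 17, 10), (38, 19, 2, 39), (38, 19, 30, 37), (38, 19, 8, 31), (38, 19, 9, 32)}
σ[G = 1 and F != 17]: keep tuples satisfying G = 1 and F != 17 → {(1, 19, 2, 39), (1, 19, 30, 37), (1, 19, 8, 31), (1, 19, 9, 32), (1, 20, 37, 3), (1, 20, 40, 13)}
Projecting to A, G: {(13, 1), (3, 1), (31, 1), (32, 1), (37, 1), (39, 1)}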